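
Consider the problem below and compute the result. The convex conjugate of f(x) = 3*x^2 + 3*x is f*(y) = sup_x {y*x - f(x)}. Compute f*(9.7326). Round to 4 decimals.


f*(y) = sup_x {y*x - a*x^2 - b*x} = sup_x {(y-b)*x - a*x^2}
FOC: (y - b) - 2a*x = 0 => x* = (y - b)/(2a)
x* = (9.7326 - 3)/(2*3) = 1.1221
f*(9.7326) = (y-b)^2/(4a) = (9.7326 - 3)^2/(4*3)
= 45.3279/12 = 3.7773


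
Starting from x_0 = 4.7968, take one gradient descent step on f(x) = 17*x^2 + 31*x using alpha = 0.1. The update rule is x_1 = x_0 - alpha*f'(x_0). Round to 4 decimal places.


We compute the gradient at x_0 and apply the update.
f'(x) = 34*x + 31
f'(4.7968) = 34*4.7968 + 31 = 194.0912
x_1 = 4.7968 - 0.1*194.0912 = -14.6123


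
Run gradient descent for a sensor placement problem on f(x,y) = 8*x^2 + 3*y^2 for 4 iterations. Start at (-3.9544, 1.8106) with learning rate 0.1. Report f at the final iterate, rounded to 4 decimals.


Gradient descent on f(x,y) = 8*x^2 + 3*y^2.
Starting point: (-3.9544, 1.8106), alpha = 0.1
Step 1: grad_x = 2*8*-3.9544 = -63.2704, grad_y = 2*3*1.8106 = 10.8636
  x_1 = -3.9544 - 0.1*-63.2704 = 2.3726
  y_1 = 1.8106 - 0.1*10.8636 = 0.7242
Step 2: grad_x = 2*8*2.3726 = 37.9622, grad_y = 2*3*0.7242 = 4.3454
  x_2 = 2.3726 - 0.1*37.9622 = -1.4236
  y_2 = 0.7242 - 0.1*4.3454 = 0.2897
Step 3: grad_x = 2*8*-1.4236 = -22.7773, grad_y = 2*3*0.2897 = 1.7382
  x_3 = -1.4236 - 0.1*-22.7773 = 0.8542
  y_3 = 0.2897 - 0.1*1.7382 = 0.1159
Step 4: grad_x = 2*8*0.8542 = 13.6664, grad_y = 2*3*0.1159 = 0.6953
  x_4 = 0.8542 - 0.1*13.6664 = -0.5125
  y_4 = 0.1159 - 0.1*0.6953 = 0.0464
f(-0.5125, 0.0464) = 8*(-0.5125)^2 + 3*0.0464^2 = 2.1076


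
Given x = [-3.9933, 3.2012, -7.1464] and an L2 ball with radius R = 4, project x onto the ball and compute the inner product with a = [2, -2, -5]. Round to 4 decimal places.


Step 1: Compute ||x|| (intermediates to 6 decimals).
||x|| = sqrt((-3.9933)^2 + 3.2012^2 + (-7.1464)^2) = 8.79006
Step 2: Project.
Since ||x|| > R, scale = R/||x|| = 4/8.79006 = 0.455059, proj(x) = scale * x
proj(x) = [-1.817187, 1.456735, -3.252034]
Step 3: Dot product.
a^T * proj(x) = 2*(-1.817187) - 2*1.456735 - 5*(-3.252034) = 9.7123


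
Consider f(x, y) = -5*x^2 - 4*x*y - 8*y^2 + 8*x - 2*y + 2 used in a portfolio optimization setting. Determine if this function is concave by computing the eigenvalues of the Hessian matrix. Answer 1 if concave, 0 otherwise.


The Hessian of f(x,y) = -5*x^2 - 4*x*y - 8*y^2 + 8*x - 2*y + 2 is:
H = [[-10, -4], [-4, -16]]
Trace = -10 - 16 = -26
Determinant = -10*-16 - (-4)^2 = 144
Discriminant = (-26)^2 - 4*144 = 100.0
Eigenvalues: lambda_1 = -18.0, lambda_2 = -8.0
The function is concave.

1


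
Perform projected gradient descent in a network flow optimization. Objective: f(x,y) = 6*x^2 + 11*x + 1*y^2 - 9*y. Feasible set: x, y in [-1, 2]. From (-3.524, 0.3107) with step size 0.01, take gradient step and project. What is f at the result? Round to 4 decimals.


Step 1: Compute gradient at (-3.524, 0.3107).
grad_x = 2*6*-3.524 + 11 = -31.288
grad_y = 2*1*0.3107 - 9 = -8.3786
Step 2: Gradient step.
x_raw = -3.524 - 0.01*-31.288 = -3.2111
y_raw = 0.3107 - 0.01*-8.3786 = 0.3945
Step 3: Project onto [-1, 2].
x_proj = clip(-3.2111) = -1.0
y_proj = clip(0.3945) = 0.3945
Step 4: Evaluate f.
f(-1.0, 0.3945) = -8.3948


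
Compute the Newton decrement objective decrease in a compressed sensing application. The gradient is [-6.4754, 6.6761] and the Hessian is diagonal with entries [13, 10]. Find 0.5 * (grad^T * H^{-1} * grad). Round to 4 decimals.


Step 1: H is diagonal, so H^(-1) * g = [-0.4981, 0.6676].
Step 2: g^T H^(-1) g = sum_i g_i^2 / H_ii
  = (-6.4754)^2/13 + (6.6761)^2/10
  = 3.2254 + 4.457 = 7.6825
Step 3: Objective decrease = 0.5 * g^T H^(-1) g = 3.8412


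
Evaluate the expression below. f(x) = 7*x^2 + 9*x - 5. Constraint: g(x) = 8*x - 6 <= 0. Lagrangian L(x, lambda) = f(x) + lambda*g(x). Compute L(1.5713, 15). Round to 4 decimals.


Step 1: Evaluate f(x).
f(1.5713) = 7*1.5713^2 + 9*1.5713 - 5 = 26.4246
Step 2: Evaluate g(x).
g(1.5713) = 8*1.5713 - 6 = 6.5704
Step 3: Compute Lagrangian.
L = 26.4246 + 15*6.5704 = 124.9806


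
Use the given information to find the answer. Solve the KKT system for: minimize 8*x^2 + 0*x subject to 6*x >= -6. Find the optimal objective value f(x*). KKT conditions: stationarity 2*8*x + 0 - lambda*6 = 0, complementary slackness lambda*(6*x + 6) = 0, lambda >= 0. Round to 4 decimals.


Step 1: Try lambda = 0 (constraint inactive).
Stationarity: 2*8*x + 0 = 0
x* = 0/(2*8) = 0.0
Check constraint: 6*0.0 = 0.0 >= -6 -- satisfied.
Step 2: Compute optimal value.
f(x*) = 8*0.0^2 + 0*0.0 = 0.0


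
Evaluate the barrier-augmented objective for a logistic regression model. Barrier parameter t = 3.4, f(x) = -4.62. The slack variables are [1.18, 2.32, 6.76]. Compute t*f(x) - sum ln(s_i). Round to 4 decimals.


Step 1: Compute log-barrier.
ln values: [0.1655, 0.8416, 1.911]
phi = -(0.1655 + 0.8416 + 1.911) = -2.9181
Step 2: Compute augmented objective.
t*f(x) = 3.4*-4.62 = -15.708
Total = -15.708 - 2.9181 = -18.6261


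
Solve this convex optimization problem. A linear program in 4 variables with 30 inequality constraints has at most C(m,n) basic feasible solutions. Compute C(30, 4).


Each vertex corresponds to some choice of n active constraints out of m, so the number of vertices is at most C(m, n) = m! / (n!(m-n)!).
m = 30, n = 4
Numerator: 30 * 29 * 28 * 27
Denominator: 4! = 24
C(30, 4) = 27405


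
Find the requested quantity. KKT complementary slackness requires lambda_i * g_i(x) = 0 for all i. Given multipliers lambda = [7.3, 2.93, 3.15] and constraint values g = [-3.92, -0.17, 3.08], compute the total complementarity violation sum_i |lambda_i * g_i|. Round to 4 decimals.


KKT complementary slackness check:
lambda_1 * g_1 = 7.3 * -3.92 = -28.616
lambda_2 * g_2 = 2.93 * -0.17 = -0.4981
lambda_3 * g_3 = 3.15 * 3.08 = 9.702
Total violation = 28.616 + 0.4981 + 9.702 = 38.8161


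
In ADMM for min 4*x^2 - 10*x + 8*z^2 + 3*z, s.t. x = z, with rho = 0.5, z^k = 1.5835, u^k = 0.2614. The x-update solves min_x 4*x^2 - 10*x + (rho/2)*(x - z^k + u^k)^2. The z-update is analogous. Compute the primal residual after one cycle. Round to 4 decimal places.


ADMM iteration with rho = 0.5, z^k = 1.5835, u^k = 0.2614
Step 1: x-update.
Minimize 4*x^2 - 10*x + (0.5/2)*(x - 1.5835 + 0.2614)^2
FOC: (2*4 + 0.5)*x = 10 + 0.5*(1.5835 - 0.2614)
x^{k+1} = 1.2542
Step 2: z-update.
Minimize 8*z^2 + 3*z + (0.5/2)*(1.2542 - z + 0.2614)^2
FOC: (2*8 + 0.5)*z = -3 + 0.5*(1.2542 + 0.2614)
z^{k+1} = -0.1359
Step 3: u-update.
u^{k+1} = 0.2614 + 1.2542 + 0.1359 = 1.6515
Step 4: Primal residual = |1.2542 + 0.1359| = 1.3901


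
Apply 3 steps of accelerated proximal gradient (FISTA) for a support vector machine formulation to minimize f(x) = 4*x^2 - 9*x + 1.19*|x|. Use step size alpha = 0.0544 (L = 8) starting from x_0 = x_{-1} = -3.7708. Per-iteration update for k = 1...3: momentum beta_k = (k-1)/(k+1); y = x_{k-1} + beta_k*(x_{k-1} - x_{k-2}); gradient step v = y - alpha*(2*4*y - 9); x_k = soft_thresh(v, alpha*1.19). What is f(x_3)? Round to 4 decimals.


FISTA on f(x) = 4*x^2 - 9*x + 1.19*|x|
L = 8, alpha = 0.0544
Iteration 1: beta = 0.0, y = -3.7708 + 0.0*(-3.7708 + 3.7708) = -3.7708
  grad(y) = -39.1664, v = y - alpha*grad = -1.6401
  prox(v) = soft_thresh(-1.6401, 0.0647) = -1.5754
Iteration 2: beta = 0.3333, y = -1.5754 + 0.3333*(-1.5754 + 3.7708) = -0.8436
  grad(y) = -15.7489, v = y - alpha*grad = 0.0131
  prox(v) = soft_thresh(0.0131, 0.0647) = 0.0
Iteration 3: beta = 0.5, y = 0.0 + 0.5*(0.0 + 1.5754) = 0.7877
  grad(y) = -2.6984, v = y - alpha*grad = 0.9345
  prox(v) = soft_thresh(0.9345, 0.0647) = 0.8698
f(x_3) = 4*0.8698^2 - 9*0.8698 + 1.19*|0.8698| = -3.7669


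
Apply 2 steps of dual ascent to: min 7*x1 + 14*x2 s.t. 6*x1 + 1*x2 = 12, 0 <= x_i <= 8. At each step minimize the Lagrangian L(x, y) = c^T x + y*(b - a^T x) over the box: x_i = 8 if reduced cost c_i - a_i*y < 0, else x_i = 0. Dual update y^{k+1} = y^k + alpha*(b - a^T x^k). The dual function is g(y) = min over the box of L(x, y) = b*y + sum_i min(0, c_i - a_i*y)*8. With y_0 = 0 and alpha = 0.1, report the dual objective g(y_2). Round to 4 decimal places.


Dual ascent for LP: min 7*x1 + 14*x2, 6*x1 + 1*x2 = 12, 0 <= x_i <= 8
Step 1: y^k = 0.0, reduced costs: (7.0, 14.0)
  x^k = (0.0, 0.0), subgradient = b - a^T x = 12.0
  y^{k+1} = 0.0 + 0.1*12.0 = 1.2
Step 2: y^k = 1.2, reduced costs: (-0.2, 12.8)
  x^k = (8.0, 0.0), subgradient = b - a^T x = -36.0
  y^{k+1} = 1.2 + 0.1*-36.0 = -2.4
Dual objective at y_2 = -2.4: reduced costs (21.4, 16.4), box minimizer x = (0.0, 0.0)
g(y_2) = b*y + (c1 - a1*y)*x1 + (c2 - a2*y)*x2 = 12*(-2.4) + 21.4*0.0 + 16.4*0.0 = -28.8 + 0.0 + 0.0 = -28.8


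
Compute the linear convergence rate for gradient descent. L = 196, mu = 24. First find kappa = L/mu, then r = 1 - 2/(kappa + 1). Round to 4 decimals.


Step 1: Compute the condition number.
kappa = L/mu = 196/24 = 8.1667
Step 2: Compute the convergence rate.
r = 1 - 2/(kappa + 1) = 1 - 2*mu/(L + mu) = (L - mu)/(L + mu) = 172/220 = 0.7818


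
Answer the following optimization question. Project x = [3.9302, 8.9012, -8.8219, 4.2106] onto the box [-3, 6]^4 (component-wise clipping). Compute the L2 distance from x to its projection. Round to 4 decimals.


Project each component onto [-3, 6].
clip(3.9302) = 3.9302, clip(8.9012) = 6.0, clip(-8.8219) = -3.0, clip(4.2106) = 4.2106
Projection = [3.9302, 6.0, -3.0, 4.2106]
Squared diffs: [0.0, 8.417, 33.8945, 0.0]
Distance = sqrt(42.3115) = 6.5047


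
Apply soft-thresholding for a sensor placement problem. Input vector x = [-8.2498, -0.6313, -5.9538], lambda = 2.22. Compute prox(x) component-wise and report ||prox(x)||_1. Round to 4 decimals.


Soft-thresholding with lambda = 2.22:
prox(-8.2498) = sign(-8.2498)*max(|-8.2498| - 2.22, 0) = -6.0298
prox(-0.6313) = sign(-0.6313)*max(|-0.6313| - 2.22, 0) = 0.0
prox(-5.9538) = sign(-5.9538)*max(|-5.9538| - 2.22, 0) = -3.7338
prox(x) = [-6.0298, 0.0, -3.7338]
||prox(x)||_1 = 6.0298 + 0.0 + 3.7338 = 9.7636


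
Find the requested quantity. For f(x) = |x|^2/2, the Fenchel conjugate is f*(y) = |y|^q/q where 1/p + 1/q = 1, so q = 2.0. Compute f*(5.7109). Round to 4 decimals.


The conjugate exponent q satisfies 1/p + 1/q = 1.
p = 2, so q = 2/(2 - 1) = 2.0
|y|^q = 5.7109^2.0 = 32.6144
f*(5.7109) = 32.6144 / 2.0 = 16.3072


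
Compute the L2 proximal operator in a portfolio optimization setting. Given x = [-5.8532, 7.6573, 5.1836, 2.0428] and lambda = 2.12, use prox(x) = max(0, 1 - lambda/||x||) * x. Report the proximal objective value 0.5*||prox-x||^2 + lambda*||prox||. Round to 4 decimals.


Step 1: Compute ||x||.
||x|| = 11.1327
Step 2: Compute scaling factor.
scale = max(0, 1 - 2.12/11.1327) = 0.8096
Step 3: prox(x) = [-4.7386, 6.1991, 4.1965, 1.6538]
||prox(x)|| = 9.0127
Step 4: Proximal objective.
0.5*||prox-x||^2 = 2.2472
lambda*||prox|| = 19.1069
Total = 21.3541


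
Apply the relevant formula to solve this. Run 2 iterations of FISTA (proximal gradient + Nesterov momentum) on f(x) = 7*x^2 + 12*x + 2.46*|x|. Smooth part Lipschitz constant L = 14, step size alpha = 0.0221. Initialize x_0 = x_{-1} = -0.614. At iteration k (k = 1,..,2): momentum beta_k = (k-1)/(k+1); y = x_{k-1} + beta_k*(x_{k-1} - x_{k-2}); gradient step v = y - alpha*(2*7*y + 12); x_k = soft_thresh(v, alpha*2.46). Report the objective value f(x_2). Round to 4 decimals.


FISTA on f(x) = 7*x^2 + 12*x + 2.46*|x|
L = 14, alpha = 0.0221
Iteration 1: beta = 0.0, y = -0.614 + 0.0*(-0.614 + 0.614) = -0.614
  grad(y) = 3.404, v = y - alpha*grad = -0.6892
  prox(v) = soft_thresh(-0.6892, 0.0544) = -0.6349
Iteration 2: beta = 0.3333, y = -0.6349 + 0.3333*(-0.6349 + 0.614) = -0.6418
  grad(y) = 3.0146, v = y - alpha*grad = -0.7084
  prox(v) = soft_thresh(-0.7084, 0.0544) = -0.6541
f(x_2) = 7*(-0.6541)^2 + 12*(-0.6541) + 2.46*|-0.6541| = -3.2452


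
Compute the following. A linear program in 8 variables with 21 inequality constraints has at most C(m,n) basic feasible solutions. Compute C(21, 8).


Each vertex corresponds to some choice of n active constraints out of m, so the number of vertices is at most C(m, n) = m! / (n!(m-n)!).
m = 21, n = 8
Numerator: 21 * 20 * 19 * 18 * 17 * 16 * 15 * 14
Denominator: 8! = 40320
C(21, 8) = 203490


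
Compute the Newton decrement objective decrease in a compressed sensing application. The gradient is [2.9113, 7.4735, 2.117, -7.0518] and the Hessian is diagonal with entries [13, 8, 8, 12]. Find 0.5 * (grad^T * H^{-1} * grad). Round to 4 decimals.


Step 1: H is diagonal, so H^(-1) * g = [0.2239, 0.9342, 0.2646, -0.5877].
Step 2: g^T H^(-1) g = sum_i g_i^2 / H_ii
  = (2.9113)^2/13 + (7.4735)^2/8 + (2.117)^2/8 + (-7.0518)^2/12
  = 0.652 + 6.9817 + 0.5602 + 4.144 = 12.3378
Step 3: Objective decrease = 0.5 * g^T H^(-1) g = 6.1689


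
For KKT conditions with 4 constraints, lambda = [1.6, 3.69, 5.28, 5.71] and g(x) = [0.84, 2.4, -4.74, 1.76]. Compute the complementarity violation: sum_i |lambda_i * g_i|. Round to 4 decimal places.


KKT complementary slackness check:
lambda_1 * g_1 = 1.6 * 0.84 = 1.344
lambda_2 * g_2 = 3.69 * 2.4 = 8.856
lambda_3 * g_3 = 5.28 * -4.74 = -25.0272
lambda_4 * g_4 = 5.71 * 1.76 = 10.0496
Total violation = 1.344 + 8.856 + 25.0272 + 10.0496 = 45.2768


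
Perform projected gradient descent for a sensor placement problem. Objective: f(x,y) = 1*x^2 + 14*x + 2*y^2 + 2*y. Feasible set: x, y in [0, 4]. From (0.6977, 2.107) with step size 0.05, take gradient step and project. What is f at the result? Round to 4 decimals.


Step 1: Compute gradient at (0.6977, 2.107).
grad_x = 2*1*0.6977 + 14 = 15.3954
grad_y = 2*2*2.107 + 2 = 10.428
Step 2: Gradient step.
x_raw = 0.6977 - 0.05*15.3954 = -0.0721
y_raw = 2.107 - 0.05*10.428 = 1.5856
Step 3: Project onto [0, 4].
x_proj = clip(-0.0721) = 0.0
y_proj = clip(1.5856) = 1.5856
Step 4: Evaluate f.
f(0.0, 1.5856) = 8.1995


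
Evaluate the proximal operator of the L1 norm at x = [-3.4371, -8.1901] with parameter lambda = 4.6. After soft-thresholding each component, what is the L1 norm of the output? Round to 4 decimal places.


Soft-thresholding with lambda = 4.6:
prox(-3.4371) = sign(-3.4371)*max(|-3.4371| - 4.6, 0) = 0.0
prox(-8.1901) = sign(-8.1901)*max(|-8.1901| - 4.6, 0) = -3.5901
prox(x) = [0.0, -3.5901]
||prox(x)||_1 = 0.0 + 3.5901 = 3.5901


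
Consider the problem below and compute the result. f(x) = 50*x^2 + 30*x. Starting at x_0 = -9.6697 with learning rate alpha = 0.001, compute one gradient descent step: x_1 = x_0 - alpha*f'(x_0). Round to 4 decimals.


We compute the gradient at x_0 and apply the update.
f'(x) = 100*x + 30
f'(-9.6697) = 100*-9.6697 + 30 = -936.97
x_1 = -9.6697 - 0.001*-936.97 = -8.7327


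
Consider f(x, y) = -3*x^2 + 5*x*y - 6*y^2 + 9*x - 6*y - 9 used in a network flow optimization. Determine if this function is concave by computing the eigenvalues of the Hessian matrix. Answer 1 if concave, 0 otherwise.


The Hessian of f(x,y) = -3*x^2 + 5*x*y - 6*y^2 + 9*x - 6*y - 9 is:
H = [[-6, 5], [5, -12]]
Trace = -6 - 12 = -18
Determinant = -6*-12 - (5)^2 = 47
Discriminant = (-18)^2 - 4*47 = 136.0
Eigenvalues: lambda_1 = -14.831, lambda_2 = -3.169
The function is concave.

1


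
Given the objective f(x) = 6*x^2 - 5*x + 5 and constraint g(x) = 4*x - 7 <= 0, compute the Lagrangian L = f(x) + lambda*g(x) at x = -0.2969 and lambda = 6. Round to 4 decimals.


Step 1: Evaluate f(x).
f(-0.2969) = 6*(-0.2969)^2 - 5*(-0.2969) + 5 = 7.0134
Step 2: Evaluate g(x).
g(-0.2969) = 4*-0.2969 - 7 = -8.1876
Step 3: Compute Lagrangian.
L = 7.0134 + 6*-8.1876 = -42.1122


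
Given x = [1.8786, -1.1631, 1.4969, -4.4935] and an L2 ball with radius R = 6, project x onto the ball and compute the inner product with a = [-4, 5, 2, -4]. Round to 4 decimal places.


Step 1: Compute ||x|| (intermediates to 6 decimals).
||x|| = sqrt(1.8786^2 + (-1.1631)^2 + 1.4969^2 + (-4.4935)^2) = 5.226298
Step 2: Project.
Since ||x|| <= R, proj = x (no scaling needed).
proj(x) = [1.8786, -1.1631, 1.4969, -4.4935]
Step 3: Dot product.
a^T * proj(x) = -4*1.8786 + 5*(-1.1631) + 2*1.4969 - 4*(-4.4935) = 7.6379


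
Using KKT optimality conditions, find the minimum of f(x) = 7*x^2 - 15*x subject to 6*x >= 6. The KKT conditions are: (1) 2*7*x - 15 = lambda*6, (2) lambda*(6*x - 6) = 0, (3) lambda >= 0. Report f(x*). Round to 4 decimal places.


Step 1: Try lambda = 0 (constraint inactive).
Stationarity: 2*7*x - 15 = 0
x* = 15/(2*7) = 15/14 = 1.0714 (rounded; the exact value 15/14 is used below)
Check constraint: 6*1.0714 = 6.4284 >= 6 -- satisfied.
Step 2: Compute optimal value.
f(x*) = 7*(15/14)^2 - 15*(15/14) = -8.0357


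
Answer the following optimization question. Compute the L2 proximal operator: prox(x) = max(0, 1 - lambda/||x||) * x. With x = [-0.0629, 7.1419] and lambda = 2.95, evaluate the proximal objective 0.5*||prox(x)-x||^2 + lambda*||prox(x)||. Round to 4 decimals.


Step 1: Compute ||x||.
||x|| = 7.1422
Step 2: Compute scaling factor.
scale = max(0, 1 - 2.95/7.1422) = 0.587
Step 3: prox(x) = [-0.0369, 4.192]
||prox(x)|| = 4.1922
Step 4: Proximal objective.
0.5*||prox-x||^2 = 4.3513
lambda*||prox|| = 12.367
Total = 16.7182


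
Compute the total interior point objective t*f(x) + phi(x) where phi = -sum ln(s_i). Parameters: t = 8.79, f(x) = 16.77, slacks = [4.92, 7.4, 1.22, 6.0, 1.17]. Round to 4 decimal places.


Step 1: Compute log-barrier.
ln values: [1.5933, 2.0015, 0.1989, 1.7918, 0.157]
phi = -(1.5933 + 2.0015 + 0.1989 + 1.7918 + 0.157) = -5.7424
Step 2: Compute augmented objective.
t*f(x) = 8.79*16.77 = 147.4083
Total = 147.4083 - 5.7424 = 141.6659


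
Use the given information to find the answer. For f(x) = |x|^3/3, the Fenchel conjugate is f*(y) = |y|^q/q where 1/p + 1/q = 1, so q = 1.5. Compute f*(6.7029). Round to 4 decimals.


The conjugate exponent q satisfies 1/p + 1/q = 1.
p = 3, so q = 3/(3 - 1) = 1.5
|y|^q = 6.7029^1.5 = 17.3538
f*(6.7029) = 17.3538 / 1.5 = 11.5692


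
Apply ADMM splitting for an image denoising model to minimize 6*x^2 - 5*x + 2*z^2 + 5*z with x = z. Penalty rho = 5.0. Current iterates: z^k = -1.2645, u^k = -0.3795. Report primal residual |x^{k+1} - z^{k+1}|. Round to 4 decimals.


ADMM iteration with rho = 5.0, z^k = -1.2645, u^k = -0.3795
Step 1: x-update.
Minimize 6*x^2 - 5*x + (5.0/2)*(x + 1.2645 - 0.3795)^2
FOC: (2*6 + 5.0)*x = 5 + 5.0*(-1.2645 + 0.3795)
x^{k+1} = 0.0338
Step 2: z-update.
Minimize 2*z^2 + 5*z + (5.0/2)*(0.0338 - z - 0.3795)^2
FOC: (2*2 + 5.0)*z = -5 + 5.0*(0.0338 - 0.3795)
z^{k+1} = -0.7476
Step 3: u-update.
u^{k+1} = -0.3795 + 0.0338 + 0.7476 = 0.4019
Step 4: Primal residual = |0.0338 + 0.7476| = 0.7814


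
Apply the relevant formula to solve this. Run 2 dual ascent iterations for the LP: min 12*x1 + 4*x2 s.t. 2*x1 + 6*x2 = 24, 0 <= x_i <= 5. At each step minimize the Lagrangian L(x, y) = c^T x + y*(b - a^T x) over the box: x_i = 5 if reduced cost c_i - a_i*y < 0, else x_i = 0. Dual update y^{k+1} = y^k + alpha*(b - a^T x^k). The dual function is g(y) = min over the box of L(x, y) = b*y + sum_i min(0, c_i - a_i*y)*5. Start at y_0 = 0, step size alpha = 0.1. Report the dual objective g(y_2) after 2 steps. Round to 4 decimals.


Dual ascent for LP: min 12*x1 + 4*x2, 2*x1 + 6*x2 = 24, 0 <= x_i <= 5
Step 1: y^k = 0.0, reduced costs: (12.0, 4.0)
  x^k = (0.0, 0.0), subgradient = b - a^T x = 24.0
  y^{k+1} = 0.0 + 0.1*24.0 = 2.4
Step 2: y^k = 2.4, reduced costs: (7.2, -10.4)
  x^k = (0.0, 5.0), subgradient = b - a^T x = -6.0
  y^{k+1} = 2.4 + 0.1*-6.0 = 1.8
Dual objective at y_2 = 1.8: reduced costs (8.4, -6.8), box minimizer x = (0.0, 5.0)
g(y_2) = b*y + (c1 - a1*y)*x1 + (c2 - a2*y)*x2 = 24*1.8 + 8.4*0.0 + (-6.8)*5.0 = 43.2 + 0.0 - 34.0 = 9.2


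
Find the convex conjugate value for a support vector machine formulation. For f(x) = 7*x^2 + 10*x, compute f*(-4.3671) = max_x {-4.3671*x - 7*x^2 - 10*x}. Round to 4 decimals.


f*(y) = sup_x {y*x - a*x^2 - b*x} = sup_x {(y-b)*x - a*x^2}
FOC: (y - b) - 2a*x = 0 => x* = (y - b)/(2a)
x* = (-4.3671 - 10)/(2*7) = -1.0262
f*(-4.3671) = (y-b)^2/(4a) = (-4.3671 - 10)^2/(4*7)
= 206.4136/28 = 7.3719


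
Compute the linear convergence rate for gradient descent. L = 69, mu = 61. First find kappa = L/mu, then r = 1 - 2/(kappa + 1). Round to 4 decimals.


Step 1: Compute the condition number.
kappa = L/mu = 69/61 = 1.1311
Step 2: Compute the convergence rate.
r = 1 - 2/(kappa + 1) = 1 - 2*mu/(L + mu) = (L - mu)/(L + mu) = 8/130 = 0.0615


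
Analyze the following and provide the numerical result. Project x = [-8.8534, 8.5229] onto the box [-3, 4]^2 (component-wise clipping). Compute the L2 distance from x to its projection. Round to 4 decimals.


Project each component onto [-3, 4].
clip(-8.8534) = -3.0, clip(8.5229) = 4.0
Projection = [-3.0, 4.0]
Squared diffs: [34.2623, 20.4566]
Distance = sqrt(54.7189) = 7.3972


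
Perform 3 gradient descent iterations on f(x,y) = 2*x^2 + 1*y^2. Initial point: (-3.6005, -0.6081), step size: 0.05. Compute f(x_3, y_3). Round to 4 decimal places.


Gradient descent on f(x,y) = 2*x^2 + 1*y^2.
Starting point: (-3.6005, -0.6081), alpha = 0.05
Step 1: grad_x = 2*2*-3.6005 = -14.402, grad_y = 2*1*-0.6081 = -1.2162
  x_1 = -3.6005 - 0.05*-14.402 = -2.8804
  y_1 = -0.6081 - 0.05*-1.2162 = -0.5473
Step 2: grad_x = 2*2*-2.8804 = -11.5216, grad_y = 2*1*-0.5473 = -1.0946
  x_2 = -2.8804 - 0.05*-11.5216 = -2.3043
  y_2 = -0.5473 - 0.05*-1.0946 = -0.4926
Step 3: grad_x = 2*2*-2.3043 = -9.2173, grad_y = 2*1*-0.4926 = -0.9851
  x_3 = -2.3043 - 0.05*-9.2173 = -1.8435
  y_3 = -0.4926 - 0.05*-0.9851 = -0.4433
f(-1.8435, -0.4433) = 2*(-1.8435)^2 + 1*(-0.4433)^2 = 6.9932


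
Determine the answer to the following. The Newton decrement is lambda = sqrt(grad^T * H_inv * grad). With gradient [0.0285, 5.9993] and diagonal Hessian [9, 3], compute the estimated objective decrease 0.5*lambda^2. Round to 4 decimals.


Step 1: H is diagonal, so H^(-1) * g = [0.0032, 1.9998].
Step 2: g^T H^(-1) g = sum_i g_i^2 / H_ii
  = (0.0285)^2/9 + (5.9993)^2/3
  = 0.0001 + 11.9972 = 11.9973
Step 3: Objective decrease = 0.5 * g^T H^(-1) g = 5.9986


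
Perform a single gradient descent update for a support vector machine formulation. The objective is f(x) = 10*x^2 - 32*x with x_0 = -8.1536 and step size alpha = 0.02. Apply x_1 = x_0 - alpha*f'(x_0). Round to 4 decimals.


We compute the gradient at x_0 and apply the update.
f'(x) = 20*x - 32
f'(-8.1536) = 20*-8.1536 - 32 = -195.072
x_1 = -8.1536 - 0.02*-195.072 = -4.2522


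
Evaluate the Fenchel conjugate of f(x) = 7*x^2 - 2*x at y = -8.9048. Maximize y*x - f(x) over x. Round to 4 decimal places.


f*(y) = sup_x {y*x - a*x^2 - b*x} = sup_x {(y-b)*x - a*x^2}
FOC: (y - b) - 2a*x = 0 => x* = (y - b)/(2a)
x* = (-8.9048 + 2)/(2*7) = -0.4932
f*(-8.9048) = (y-b)^2/(4a) = (-8.9048 + 2)^2/(4*7)
= 47.6763/28 = 1.7027


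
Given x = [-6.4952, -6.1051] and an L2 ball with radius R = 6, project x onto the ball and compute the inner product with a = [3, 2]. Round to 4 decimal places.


Step 1: Compute ||x|| (intermediates to 6 decimals).
||x|| = sqrt((-6.4952)^2 + (-6.1051)^2) = 8.914027
Step 2: Project.
Since ||x|| > R, scale = R/||x|| = 6/8.914027 = 0.673096, proj(x) = scale * x
proj(x) = [-4.371893, -4.109318]
Step 3: Dot product.
a^T * proj(x) = 3*(-4.371893) + 2*(-4.109318) = -21.3343


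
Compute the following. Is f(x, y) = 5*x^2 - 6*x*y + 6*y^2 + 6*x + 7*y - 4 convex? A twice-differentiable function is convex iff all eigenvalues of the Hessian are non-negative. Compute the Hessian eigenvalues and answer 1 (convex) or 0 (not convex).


The Hessian of f(x,y) = 5*x^2 - 6*x*y + 6*y^2 + 6*x + 7*y - 4 is:
H = [[10, -6], [-6, 12]]
Trace = 10 + 12 = 22
Determinant = 10*12 - (-6)^2 = 84
Discriminant = (22)^2 - 4*84 = 148.0
Eigenvalues: lambda_1 = 4.9172, lambda_2 = 17.0828
The function is convex.

1


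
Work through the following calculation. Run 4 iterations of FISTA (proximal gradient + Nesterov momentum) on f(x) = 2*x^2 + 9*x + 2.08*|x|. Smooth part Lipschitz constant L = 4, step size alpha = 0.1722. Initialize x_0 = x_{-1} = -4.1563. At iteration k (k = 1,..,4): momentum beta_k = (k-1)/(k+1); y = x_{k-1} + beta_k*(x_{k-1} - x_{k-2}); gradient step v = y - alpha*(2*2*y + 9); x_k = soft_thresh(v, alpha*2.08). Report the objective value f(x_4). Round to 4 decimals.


FISTA on f(x) = 2*x^2 + 9*x + 2.08*|x|
L = 4, alpha = 0.1722
Iteration 1: beta = 0.0, y = -4.1563 + 0.0*(-4.1563 + 4.1563) = -4.1563
  grad(y) = -7.6252, v = y - alpha*grad = -2.8432
  prox(v) = soft_thresh(-2.8432, 0.3582) = -2.4851
Iteration 2: beta = 0.3333, y = -2.4851 + 0.3333*(-2.4851 + 4.1563) = -1.928
  grad(y) = 1.2881, v = y - alpha*grad = -2.1498
  prox(v) = soft_thresh(-2.1498, 0.3582) = -1.7916
Iteration 3: beta = 0.5, y = -1.7916 + 0.5*(-1.7916 + 2.4851) = -1.4449
  grad(y) = 3.2204, v = y - alpha*grad = -1.9994
  prox(v) = soft_thresh(-1.9994, 0.3582) = -1.6413
Iteration 4: beta = 0.6, y = -1.6413 + 0.6*(-1.6413 + 1.7916) = -1.5511
  grad(y) = 2.7957, v = y - alpha*grad = -2.0325
  prox(v) = soft_thresh(-2.0325, 0.3582) = -1.6743
f(x_4) = 2*(-1.6743)^2 + 9*(-1.6743) + 2.08*|-1.6743| = -5.9796


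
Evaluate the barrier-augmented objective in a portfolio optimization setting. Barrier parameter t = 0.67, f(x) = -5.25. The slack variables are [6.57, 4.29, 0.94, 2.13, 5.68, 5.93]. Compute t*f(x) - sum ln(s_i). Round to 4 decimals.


Step 1: Compute log-barrier.
ln values: [1.8825, 1.4563, -0.0619, 0.7561, 1.737, 1.78]
phi = -(1.8825 + 1.4563 - 0.0619 + 0.7561 + 1.737 + 1.78) = -7.55
Step 2: Compute augmented objective.
t*f(x) = 0.67*-5.25 = -3.5175
Total = -3.5175 - 7.55 = -11.0675


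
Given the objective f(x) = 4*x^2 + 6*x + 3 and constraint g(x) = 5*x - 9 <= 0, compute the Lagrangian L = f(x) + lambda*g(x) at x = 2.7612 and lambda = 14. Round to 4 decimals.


Step 1: Evaluate f(x).
f(2.7612) = 4*2.7612^2 + 6*2.7612 + 3 = 50.0641
Step 2: Evaluate g(x).
g(2.7612) = 5*2.7612 - 9 = 4.806
Step 3: Compute Lagrangian.
L = 50.0641 + 14*4.806 = 117.3481


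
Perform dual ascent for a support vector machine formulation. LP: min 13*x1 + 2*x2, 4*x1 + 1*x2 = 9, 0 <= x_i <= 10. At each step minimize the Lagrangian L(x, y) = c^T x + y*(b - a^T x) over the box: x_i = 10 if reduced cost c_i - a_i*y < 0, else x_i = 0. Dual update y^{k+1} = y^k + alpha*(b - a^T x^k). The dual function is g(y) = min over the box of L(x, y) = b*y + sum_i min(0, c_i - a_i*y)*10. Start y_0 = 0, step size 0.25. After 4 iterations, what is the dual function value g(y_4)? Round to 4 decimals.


Dual ascent for LP: min 13*x1 + 2*x2, 4*x1 + 1*x2 = 9, 0 <= x_i <= 10
Step 1: y^k = 0.0, reduced costs: (13.0, 2.0)
  x^k = (0.0, 0.0), subgradient = b - a^T x = 9.0
  y^{k+1} = 0.0 + 0.25*9.0 = 2.25
Step 2: y^k = 2.25, reduced costs: (4.0, -0.25)
  x^k = (0.0, 10.0), subgradient = b - a^T x = -1.0
  y^{k+1} = 2.25 + 0.25*-1.0 = 2.0
Step 3: y^k = 2.0, reduced costs: (5.0, 0.0)
  x^k = (0.0, 0.0), subgradient = b - a^T x = 9.0
  y^{k+1} = 2.0 + 0.25*9.0 = 4.25
Step 4: y^k = 4.25, reduced costs: (-4.0, -2.25)
  x^k = (10.0, 10.0), subgradient = b - a^T x = -41.0
  y^{k+1} = 4.25 + 0.25*-41.0 = -6.0
Dual objective at y_4 = -6.0: reduced costs (37.0, 8.0), box minimizer x = (0.0, 0.0)
g(y_4) = b*y + (c1 - a1*y)*x1 + (c2 - a2*y)*x2 = 9*(-6.0) + 37.0*0.0 + 8.0*0.0 = -54.0 + 0.0 + 0.0 = -54.0


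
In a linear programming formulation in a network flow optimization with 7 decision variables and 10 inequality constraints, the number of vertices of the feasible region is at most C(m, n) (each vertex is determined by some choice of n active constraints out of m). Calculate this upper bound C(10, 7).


Each vertex corresponds to some choice of n active constraints out of m, so the number of vertices is at most C(m, n) = m! / (n!(m-n)!).
m = 10, n = 7
Numerator: 10 * 9 * 8 * 7 * 6 * 5 * 4
Denominator: 7! = 5040
C(10, 7) = 120


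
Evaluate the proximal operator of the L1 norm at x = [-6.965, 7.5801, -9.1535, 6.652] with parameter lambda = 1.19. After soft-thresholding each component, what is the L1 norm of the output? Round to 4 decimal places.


Soft-thresholding with lambda = 1.19:
prox(-6.965) = sign(-6.965)*max(|-6.965| - 1.19, 0) = -5.775
prox(7.5801) = sign(7.5801)*max(|7.5801| - 1.19, 0) = 6.3901
prox(-9.1535) = sign(-9.1535)*max(|-9.1535| - 1.19, 0) = -7.9635
prox(6.652) = sign(6.652)*max(|6.652| - 1.19, 0) = 5.462
prox(x) = [-5.775, 6.3901, -7.9635, 5.462]
||prox(x)||_1 = 5.775 + 6.3901 + 7.9635 + 5.462 = 25.5906


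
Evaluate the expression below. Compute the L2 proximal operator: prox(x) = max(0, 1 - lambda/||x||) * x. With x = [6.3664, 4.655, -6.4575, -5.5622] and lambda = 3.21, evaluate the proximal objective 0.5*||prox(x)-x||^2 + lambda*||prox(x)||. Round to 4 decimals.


Step 1: Compute ||x||.
||x|| = 11.612
Step 2: Compute scaling factor.
scale = max(0, 1 - 3.21/11.612) = 0.7236
Step 3: prox(x) = [4.6065, 3.3682, -4.6724, -4.0246]
||prox(x)|| = 8.402
Step 4: Proximal objective.
0.5*||prox-x||^2 = 5.1521
lambda*||prox|| = 26.9704
Total = 32.1223


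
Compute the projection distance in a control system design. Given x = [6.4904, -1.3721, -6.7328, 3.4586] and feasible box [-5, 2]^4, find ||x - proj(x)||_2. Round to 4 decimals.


Project each component onto [-5, 2].
clip(6.4904) = 2.0, clip(-1.3721) = -1.3721, clip(-6.7328) = -5.0, clip(3.4586) = 2.0
Projection = [2.0, -1.3721, -5.0, 2.0]
Squared diffs: [20.1637, 0.0, 3.0026, 2.1275]
Distance = sqrt(25.2938) = 5.0293


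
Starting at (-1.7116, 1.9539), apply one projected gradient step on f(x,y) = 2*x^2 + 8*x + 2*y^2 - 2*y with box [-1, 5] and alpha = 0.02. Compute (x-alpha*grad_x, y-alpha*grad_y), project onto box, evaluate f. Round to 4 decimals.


Step 1: Compute gradient at (-1.7116, 1.9539).
grad_x = 2*2*-1.7116 + 8 = 1.1536
grad_y = 2*2*1.9539 - 2 = 5.8156
Step 2: Gradient step.
x_raw = -1.7116 - 0.02*1.1536 = -1.7347
y_raw = 1.9539 - 0.02*5.8156 = 1.8376
Step 3: Project onto [-1, 5].
x_proj = clip(-1.7347) = -1.0
y_proj = clip(1.8376) = 1.8376
Step 4: Evaluate f.
f(-1.0, 1.8376) = -2.9217


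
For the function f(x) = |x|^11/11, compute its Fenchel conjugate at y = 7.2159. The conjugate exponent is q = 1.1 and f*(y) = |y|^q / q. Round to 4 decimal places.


The conjugate exponent q satisfies 1/p + 1/q = 1.
p = 11, so q = 11/(11 - 1) = 1.1
|y|^q = 7.2159^1.1 = 8.7926
f*(7.2159) = 8.7926 / 1.1 = 7.9933


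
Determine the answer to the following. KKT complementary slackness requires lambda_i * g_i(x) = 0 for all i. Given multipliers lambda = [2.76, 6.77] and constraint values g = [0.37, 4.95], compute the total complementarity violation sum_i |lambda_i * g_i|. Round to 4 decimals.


KKT complementary slackness check:
lambda_1 * g_1 = 2.76 * 0.37 = 1.0212
lambda_2 * g_2 = 6.77 * 4.95 = 33.5115
Total violation = 1.0212 + 33.5115 = 34.5327


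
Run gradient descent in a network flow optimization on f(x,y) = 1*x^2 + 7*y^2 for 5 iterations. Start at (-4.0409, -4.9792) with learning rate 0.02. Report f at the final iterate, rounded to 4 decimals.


Gradient descent on f(x,y) = 1*x^2 + 7*y^2.
Starting point: (-4.0409, -4.9792), alpha = 0.02
Step 1: grad_x = 2*1*-4.0409 = -8.0818, grad_y = 2*7*-4.9792 = -69.7088
  x_1 = -4.0409 - 0.02*-8.0818 = -3.8793
  y_1 = -4.9792 - 0.02*-69.7088 = -3.585
Step 2: grad_x = 2*1*-3.8793 = -7.7585, grad_y = 2*7*-3.585 = -50.1903
  x_2 = -3.8793 - 0.02*-7.7585 = -3.7241
  y_2 = -3.585 - 0.02*-50.1903 = -2.5812
Step 3: grad_x = 2*1*-3.7241 = -7.4482, grad_y = 2*7*-2.5812 = -36.137
  x_3 = -3.7241 - 0.02*-7.4482 = -3.5751
  y_3 = -2.5812 - 0.02*-36.137 = -1.8585
Step 4: grad_x = 2*1*-3.5751 = -7.1503, grad_y = 2*7*-1.8585 = -26.0187
  x_4 = -3.5751 - 0.02*-7.1503 = -3.4321
  y_4 = -1.8585 - 0.02*-26.0187 = -1.3381
Step 5: grad_x = 2*1*-3.4321 = -6.8642, grad_y = 2*7*-1.3381 = -18.7334
  x_5 = -3.4321 - 0.02*-6.8642 = -3.2948
  y_5 = -1.3381 - 0.02*-18.7334 = -0.9634
f(-3.2948, -0.9634) = 1*(-3.2948)^2 + 7*(-0.9634)^2 = 17.3534


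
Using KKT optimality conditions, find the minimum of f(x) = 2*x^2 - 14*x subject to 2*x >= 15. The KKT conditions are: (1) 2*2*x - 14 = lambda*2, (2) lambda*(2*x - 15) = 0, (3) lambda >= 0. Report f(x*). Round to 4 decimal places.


Step 1: Try lambda = 0 (constraint inactive).
x_unc = 14/(2*2) = 3.5
Check: 2*3.5 = 7.0 < 15 -- violated!
Step 2: Constraint must be active: 2*x = 15
x* = 15/2 = 7.5
lambda = (2*2*7.5 - 14)/2 = 8.0
Step 3: Compute optimal value.
f(x*) = 2*7.5^2 - 14*7.5 = 7.5


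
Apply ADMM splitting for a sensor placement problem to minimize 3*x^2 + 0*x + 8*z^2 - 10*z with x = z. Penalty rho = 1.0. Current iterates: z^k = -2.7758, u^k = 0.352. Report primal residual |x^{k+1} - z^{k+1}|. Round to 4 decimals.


ADMM iteration with rho = 1.0, z^k = -2.7758, u^k = 0.352
Step 1: x-update.
Minimize 3*x^2 + 0*x + (1.0/2)*(x + 2.7758 + 0.352)^2
FOC: (2*3 + 1.0)*x = 0 + 1.0*(-2.7758 - 0.352)
x^{k+1} = -0.4468
Step 2: z-update.
Minimize 8*z^2 - 10*z + (1.0/2)*(-0.4468 - z + 0.352)^2
FOC: (2*8 + 1.0)*z = 10 + 1.0*(-0.4468 + 0.352)
z^{k+1} = 0.5827
Step 3: u-update.
u^{k+1} = 0.352 - 0.4468 - 0.5827 = -0.6775
Step 4: Primal residual = |-0.4468 - 0.5827| = 1.0295


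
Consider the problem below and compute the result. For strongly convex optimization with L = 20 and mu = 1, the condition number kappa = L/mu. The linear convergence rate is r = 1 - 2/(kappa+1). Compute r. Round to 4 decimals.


Step 1: Compute the condition number.
kappa = L/mu = 20/1 = 20.0
Step 2: Compute the convergence rate.
r = 1 - 2/(kappa + 1) = 1 - 2*mu/(L + mu) = (L - mu)/(L + mu) = 19/21 = 0.9048


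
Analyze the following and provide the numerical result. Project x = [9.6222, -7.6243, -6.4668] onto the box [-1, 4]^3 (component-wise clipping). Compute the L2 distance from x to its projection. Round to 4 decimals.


Project each component onto [-1, 4].
clip(9.6222) = 4.0, clip(-7.6243) = -1.0, clip(-6.4668) = -1.0
Projection = [4.0, -1.0, -1.0]
Squared diffs: [31.6091, 43.8814, 29.8859]
Distance = sqrt(105.3764) = 10.2653


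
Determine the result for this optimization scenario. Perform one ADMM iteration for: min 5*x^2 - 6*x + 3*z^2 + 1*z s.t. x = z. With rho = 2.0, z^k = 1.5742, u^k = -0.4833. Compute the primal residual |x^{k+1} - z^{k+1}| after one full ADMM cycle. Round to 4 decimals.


ADMM iteration with rho = 2.0, z^k = 1.5742, u^k = -0.4833
Step 1: x-update.
Minimize 5*x^2 - 6*x + (2.0/2)*(x - 1.5742 - 0.4833)^2
FOC: (2*5 + 2.0)*x = 6 + 2.0*(1.5742 + 0.4833)
x^{k+1} = 0.8429
Step 2: z-update.
Minimize 3*z^2 + 1*z + (2.0/2)*(0.8429 - z - 0.4833)^2
FOC: (2*3 + 2.0)*z = -1 + 2.0*(0.8429 - 0.4833)
z^{k+1} = -0.0351
Step 3: u-update.
u^{k+1} = -0.4833 + 0.8429 + 0.0351 = 0.3947
Step 4: Primal residual = |0.8429 + 0.0351| = 0.878


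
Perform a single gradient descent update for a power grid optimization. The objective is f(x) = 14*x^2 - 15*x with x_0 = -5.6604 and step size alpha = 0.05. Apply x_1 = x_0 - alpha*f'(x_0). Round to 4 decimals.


We compute the gradient at x_0 and apply the update.
f'(x) = 28*x - 15
f'(-5.6604) = 28*-5.6604 - 15 = -173.4912
x_1 = -5.6604 - 0.05*-173.4912 = 3.0142


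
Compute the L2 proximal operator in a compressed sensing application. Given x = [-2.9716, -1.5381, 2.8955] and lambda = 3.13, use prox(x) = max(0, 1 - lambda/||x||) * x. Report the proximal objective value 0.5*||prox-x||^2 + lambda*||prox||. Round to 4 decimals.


Step 1: Compute ||x||.
||x|| = 4.4249
Step 2: Compute scaling factor.
scale = max(0, 1 - 3.13/4.4249) = 0.2926
Step 3: prox(x) = [-0.8696, -0.4501, 0.8474]
||prox(x)|| = 1.2949
Step 4: Proximal objective.
0.5*||prox-x||^2 = 4.8985
lambda*||prox|| = 4.053
Total = 8.9516


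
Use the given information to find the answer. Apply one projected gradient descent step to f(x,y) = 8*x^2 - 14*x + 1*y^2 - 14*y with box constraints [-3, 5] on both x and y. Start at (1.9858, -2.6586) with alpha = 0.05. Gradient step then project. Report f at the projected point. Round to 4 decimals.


Step 1: Compute gradient at (1.9858, -2.6586).
grad_x = 2*8*1.9858 - 14 = 17.7728
grad_y = 2*1*-2.6586 - 14 = -19.3172
Step 2: Gradient step.
x_raw = 1.9858 - 0.05*17.7728 = 1.0972
y_raw = -2.6586 - 0.05*-19.3172 = -1.6927
Step 3: Project onto [-3, 5].
x_proj = clip(1.0972) = 1.0972
y_proj = clip(-1.6927) = -1.6927
Step 4: Evaluate f.
f(1.0972, -1.6927) = 20.8336


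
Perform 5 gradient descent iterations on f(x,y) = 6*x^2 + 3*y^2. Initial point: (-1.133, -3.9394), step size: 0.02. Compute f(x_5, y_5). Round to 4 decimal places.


Gradient descent on f(x,y) = 6*x^2 + 3*y^2.
Starting point: (-1.133, -3.9394), alpha = 0.02
Step 1: grad_x = 2*6*-1.133 = -13.596, grad_y = 2*3*-3.9394 = -23.6364
  x_1 = -1.133 - 0.02*-13.596 = -0.8611
  y_1 = -3.9394 - 0.02*-23.6364 = -3.4667
Step 2: grad_x = 2*6*-0.8611 = -10.333, grad_y = 2*3*-3.4667 = -20.8
  x_2 = -0.8611 - 0.02*-10.333 = -0.6544
  y_2 = -3.4667 - 0.02*-20.8 = -3.0507
Step 3: grad_x = 2*6*-0.6544 = -7.853, grad_y = 2*3*-3.0507 = -18.304
  x_3 = -0.6544 - 0.02*-7.853 = -0.4974
  y_3 = -3.0507 - 0.02*-18.304 = -2.6846
Step 4: grad_x = 2*6*-0.4974 = -5.9683, grad_y = 2*3*-2.6846 = -16.1075
  x_4 = -0.4974 - 0.02*-5.9683 = -0.378
  y_4 = -2.6846 - 0.02*-16.1075 = -2.3624
Step 5: grad_x = 2*6*-0.378 = -4.5359, grad_y = 2*3*-2.3624 = -14.1746
  x_5 = -0.378 - 0.02*-4.5359 = -0.2873
  y_5 = -2.3624 - 0.02*-14.1746 = -2.0789
f(-0.2873, -2.0789) = 6*(-0.2873)^2 + 3*(-2.0789)^2 = 13.4612


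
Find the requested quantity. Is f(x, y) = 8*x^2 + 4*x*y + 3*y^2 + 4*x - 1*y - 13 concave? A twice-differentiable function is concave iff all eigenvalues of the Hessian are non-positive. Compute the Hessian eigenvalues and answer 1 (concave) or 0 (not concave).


The Hessian of f(x,y) = 8*x^2 + 4*x*y + 3*y^2 + 4*x - 1*y - 13 is:
H = [[16, 4], [4, 6]]
Trace = 16 + 6 = 22
Determinant = 16*6 - (4)^2 = 80
Discriminant = (22)^2 - 4*80 = 164.0
Eigenvalues: lambda_1 = 4.5969, lambda_2 = 17.4031
The function is not concave.

0


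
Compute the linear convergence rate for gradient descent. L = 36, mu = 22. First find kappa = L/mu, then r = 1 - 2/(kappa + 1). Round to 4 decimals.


Step 1: Compute the condition number.
kappa = L/mu = 36/22 = 1.6364
Step 2: Compute the convergence rate.
r = 1 - 2/(kappa + 1) = 1 - 2*mu/(L + mu) = (L - mu)/(L + mu) = 14/58 = 0.2414


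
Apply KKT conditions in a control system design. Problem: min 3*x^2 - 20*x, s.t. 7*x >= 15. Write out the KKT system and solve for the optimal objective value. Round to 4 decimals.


Step 1: Try lambda = 0 (constraint inactive).
Stationarity: 2*3*x - 20 = 0
x* = 20/(2*3) = 10/3 = 3.3333 (rounded; the exact value 10/3 is used below)
Check constraint: 7*3.3333 = 23.3331 >= 15 -- satisfied.
Step 2: Compute optimal value.
f(x*) = 3*(10/3)^2 - 20*(10/3) = -33.3333


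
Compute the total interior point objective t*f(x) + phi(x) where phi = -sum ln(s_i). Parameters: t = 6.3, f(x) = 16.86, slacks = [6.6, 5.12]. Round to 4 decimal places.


Step 1: Compute log-barrier.
ln values: [1.8871, 1.6332]
phi = -(1.8871 + 1.6332) = -3.5202
Step 2: Compute augmented objective.
t*f(x) = 6.3*16.86 = 106.218
Total = 106.218 - 3.5202 = 102.6978


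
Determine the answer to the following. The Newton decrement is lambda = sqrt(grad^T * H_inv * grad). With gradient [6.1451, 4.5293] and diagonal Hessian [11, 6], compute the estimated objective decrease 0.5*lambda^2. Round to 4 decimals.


Step 1: H is diagonal, so H^(-1) * g = [0.5586, 0.7549].
Step 2: g^T H^(-1) g = sum_i g_i^2 / H_ii
  = (6.1451)^2/11 + (4.5293)^2/6
  = 3.4329 + 3.4191 = 6.852
Step 3: Objective decrease = 0.5 * g^T H^(-1) g = 3.426


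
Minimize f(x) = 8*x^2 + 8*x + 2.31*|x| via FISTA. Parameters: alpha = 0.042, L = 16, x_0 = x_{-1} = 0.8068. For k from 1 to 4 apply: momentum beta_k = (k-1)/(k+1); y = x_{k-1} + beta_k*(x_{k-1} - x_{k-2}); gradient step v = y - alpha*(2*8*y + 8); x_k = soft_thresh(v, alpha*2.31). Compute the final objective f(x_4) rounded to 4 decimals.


FISTA on f(x) = 8*x^2 + 8*x + 2.31*|x|
L = 16, alpha = 0.042
Iteration 1: beta = 0.0, y = 0.8068 + 0.0*(0.8068 - 0.8068) = 0.8068
  grad(y) = 20.9088, v = y - alpha*grad = -0.0714
  prox(v) = soft_thresh(-0.0714, 0.097) = 0.0
Iteration 2: beta = 0.3333, y = 0.0 + 0.3333*(0.0 - 0.8068) = -0.2689
  grad(y) = 3.6971, v = y - alpha*grad = -0.4242
  prox(v) = soft_thresh(-0.4242, 0.097) = -0.3272
Iteration 3: beta = 0.5, y = -0.3272 + 0.5*(-0.3272 - 0.0) = -0.4908
  grad(y) = 0.1474, v = y - alpha*grad = -0.497
  prox(v) = soft_thresh(-0.497, 0.097) = -0.4
Iteration 4: beta = 0.6, y = -0.4 + 0.6*(-0.4 + 0.3272) = -0.4436
  grad(y) = 0.9021, v = y - alpha*grad = -0.4815
  prox(v) = soft_thresh(-0.4815, 0.097) = -0.3845
f(x_4) = 8*(-0.3845)^2 + 8*(-0.3845) + 2.31*|-0.3845| = -1.0051
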